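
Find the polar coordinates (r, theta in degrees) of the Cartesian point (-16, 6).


r = sqrt((-16)^2 + 6^2) = 17.088
theta = atan2(6, -16) = 159.444 degrees

r = 17.088, theta = 159.444 degrees


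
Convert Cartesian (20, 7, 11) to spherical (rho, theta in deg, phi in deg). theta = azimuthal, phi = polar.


rho = sqrt(20^2 + 7^2 + 11^2) = 23.8747
theta = atan2(7, 20) = 19.29 deg
phi = acos(11/23.8747) = 62.5652 deg

rho = 23.8747, theta = 19.29 deg, phi = 62.5652 deg


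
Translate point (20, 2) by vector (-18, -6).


Translation: (x+dx, y+dy) = (20+-18, 2+-6) = (2, -4)

(2, -4)


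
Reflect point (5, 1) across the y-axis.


Reflection across y-axis: (x, y) -> (-x, y)
(5, 1) -> (-5, 1)

(-5, 1)


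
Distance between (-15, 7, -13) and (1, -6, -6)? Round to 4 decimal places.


d = sqrt((1--15)^2 + (-6-7)^2 + (-6--13)^2) = 21.7715

21.7715


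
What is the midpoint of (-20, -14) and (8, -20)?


Midpoint = ((-20+8)/2, (-14+-20)/2) = (-6, -17)

(-6, -17)


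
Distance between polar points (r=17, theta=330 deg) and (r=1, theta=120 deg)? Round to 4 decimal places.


d = sqrt(r1^2 + r2^2 - 2*r1*r2*cos(t2-t1))
d = sqrt(17^2 + 1^2 - 2*17*1*cos(120-330)) = 17.873

17.873


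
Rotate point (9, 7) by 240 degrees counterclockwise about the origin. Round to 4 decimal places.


x' = 9*cos(240) - 7*sin(240) = 1.5622
y' = 9*sin(240) + 7*cos(240) = -11.2942

(1.5622, -11.2942)


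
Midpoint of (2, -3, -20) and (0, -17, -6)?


Midpoint = ((2+0)/2, (-3+-17)/2, (-20+-6)/2) = (1, -10, -13)

(1, -10, -13)


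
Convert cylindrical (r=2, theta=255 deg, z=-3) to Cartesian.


x = 2 * cos(255) = -0.5176
y = 2 * sin(255) = -1.9319
z = -3

(-0.5176, -1.9319, -3)


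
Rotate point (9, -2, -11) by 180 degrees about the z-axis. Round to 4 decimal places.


x' = 9*cos(180) - -2*sin(180) = -9
y' = 9*sin(180) + -2*cos(180) = 2
z' = -11

(-9, 2, -11)


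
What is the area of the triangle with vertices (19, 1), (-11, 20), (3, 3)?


Area = |x1(y2-y3) + x2(y3-y1) + x3(y1-y2)| / 2
= |19*(20-3) + -11*(3-1) + 3*(1-20)| / 2
= 122

122


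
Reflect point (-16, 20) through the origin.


Reflection through origin: (x, y) -> (-x, -y)
(-16, 20) -> (16, -20)

(16, -20)


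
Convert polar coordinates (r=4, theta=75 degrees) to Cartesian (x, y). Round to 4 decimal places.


x = 4 * cos(75) = 1.0353
y = 4 * sin(75) = 3.8637

(1.0353, 3.8637)


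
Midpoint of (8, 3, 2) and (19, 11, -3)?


Midpoint = ((8+19)/2, (3+11)/2, (2+-3)/2) = (13.5, 7, -0.5)

(13.5, 7, -0.5)


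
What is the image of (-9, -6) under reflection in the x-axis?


Reflection across x-axis: (x, y) -> (x, -y)
(-9, -6) -> (-9, 6)

(-9, 6)


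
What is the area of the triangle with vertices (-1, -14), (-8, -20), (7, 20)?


Area = |x1(y2-y3) + x2(y3-y1) + x3(y1-y2)| / 2
= |-1*(-20-20) + -8*(20--14) + 7*(-14--20)| / 2
= 95

95


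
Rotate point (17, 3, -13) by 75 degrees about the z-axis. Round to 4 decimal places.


x' = 17*cos(75) - 3*sin(75) = 1.5021
y' = 17*sin(75) + 3*cos(75) = 17.1972
z' = -13

(1.5021, 17.1972, -13)


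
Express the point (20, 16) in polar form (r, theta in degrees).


r = sqrt(20^2 + 16^2) = 25.6125
theta = atan2(16, 20) = 38.6598 degrees

r = 25.6125, theta = 38.6598 degrees


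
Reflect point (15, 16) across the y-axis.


Reflection across y-axis: (x, y) -> (-x, y)
(15, 16) -> (-15, 16)

(-15, 16)


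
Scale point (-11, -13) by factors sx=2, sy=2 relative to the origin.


Scaling: (x*sx, y*sy) = (-11*2, -13*2) = (-22, -26)

(-22, -26)


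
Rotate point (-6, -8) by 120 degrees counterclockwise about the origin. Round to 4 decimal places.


x' = -6*cos(120) - -8*sin(120) = 9.9282
y' = -6*sin(120) + -8*cos(120) = -1.1962

(9.9282, -1.1962)


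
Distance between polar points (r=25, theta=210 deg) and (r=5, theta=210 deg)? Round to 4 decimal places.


d = sqrt(r1^2 + r2^2 - 2*r1*r2*cos(t2-t1))
d = sqrt(25^2 + 5^2 - 2*25*5*cos(210-210)) = 20

20


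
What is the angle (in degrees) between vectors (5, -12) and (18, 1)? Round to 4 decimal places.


dot = 5*18 + -12*1 = 78
|u| = 13, |v| = 18.0278
cos(angle) = 0.3328
angle = 70.56 degrees

70.56 degrees


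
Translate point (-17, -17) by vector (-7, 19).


Translation: (x+dx, y+dy) = (-17+-7, -17+19) = (-24, 2)

(-24, 2)


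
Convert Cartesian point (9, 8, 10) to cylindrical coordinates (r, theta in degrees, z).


r = sqrt(9^2 + 8^2) = 12.0416
theta = atan2(8, 9) = 41.6335 deg
z = 10

r = 12.0416, theta = 41.6335 deg, z = 10


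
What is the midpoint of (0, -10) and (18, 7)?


Midpoint = ((0+18)/2, (-10+7)/2) = (9, -1.5)

(9, -1.5)


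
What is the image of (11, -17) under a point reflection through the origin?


Reflection through origin: (x, y) -> (-x, -y)
(11, -17) -> (-11, 17)

(-11, 17)


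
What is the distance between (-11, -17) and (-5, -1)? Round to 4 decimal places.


d = sqrt((-5--11)^2 + (-1--17)^2) = 17.088

17.088


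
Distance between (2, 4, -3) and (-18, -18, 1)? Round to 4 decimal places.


d = sqrt((-18-2)^2 + (-18-4)^2 + (1--3)^2) = 30

30


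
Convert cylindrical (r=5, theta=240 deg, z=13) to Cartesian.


x = 5 * cos(240) = -2.5
y = 5 * sin(240) = -4.3301
z = 13

(-2.5, -4.3301, 13)


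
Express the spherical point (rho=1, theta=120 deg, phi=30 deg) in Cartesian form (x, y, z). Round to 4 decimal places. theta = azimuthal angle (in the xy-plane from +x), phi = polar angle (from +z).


x = 1 * sin(30) * cos(120) = -0.25
y = 1 * sin(30) * sin(120) = 0.433
z = 1 * cos(30) = 0.866

(-0.25, 0.433, 0.866)


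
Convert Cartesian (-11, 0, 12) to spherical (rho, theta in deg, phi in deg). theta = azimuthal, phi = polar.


rho = sqrt((-11)^2 + 0^2 + 12^2) = 16.2788
theta = atan2(0, -11) = 180 deg
phi = acos(12/16.2788) = 42.5104 deg

rho = 16.2788, theta = 180 deg, phi = 42.5104 deg


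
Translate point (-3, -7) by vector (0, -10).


Translation: (x+dx, y+dy) = (-3+0, -7+-10) = (-3, -17)

(-3, -17)


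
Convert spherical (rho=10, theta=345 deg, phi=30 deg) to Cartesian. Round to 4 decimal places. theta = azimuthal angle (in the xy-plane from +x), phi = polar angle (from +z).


x = 10 * sin(30) * cos(345) = 4.8296
y = 10 * sin(30) * sin(345) = -1.2941
z = 10 * cos(30) = 8.6603

(4.8296, -1.2941, 8.6603)


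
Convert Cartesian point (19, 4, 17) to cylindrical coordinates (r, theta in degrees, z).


r = sqrt(19^2 + 4^2) = 19.4165
theta = atan2(4, 19) = 11.8887 deg
z = 17

r = 19.4165, theta = 11.8887 deg, z = 17


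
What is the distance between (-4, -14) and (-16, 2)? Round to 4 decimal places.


d = sqrt((-16--4)^2 + (2--14)^2) = 20

20


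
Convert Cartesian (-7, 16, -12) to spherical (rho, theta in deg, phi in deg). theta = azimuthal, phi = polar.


rho = sqrt((-7)^2 + 16^2 + (-12)^2) = 21.1896
theta = atan2(16, -7) = 113.6294 deg
phi = acos(-12/21.1896) = 124.4937 deg

rho = 21.1896, theta = 113.6294 deg, phi = 124.4937 deg


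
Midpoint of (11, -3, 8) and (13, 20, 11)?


Midpoint = ((11+13)/2, (-3+20)/2, (8+11)/2) = (12, 8.5, 9.5)

(12, 8.5, 9.5)


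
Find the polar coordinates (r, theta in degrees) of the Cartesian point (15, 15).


r = sqrt(15^2 + 15^2) = 21.2132
theta = atan2(15, 15) = 45 degrees

r = 21.2132, theta = 45 degrees


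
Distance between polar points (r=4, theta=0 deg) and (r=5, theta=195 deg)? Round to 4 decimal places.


d = sqrt(r1^2 + r2^2 - 2*r1*r2*cos(t2-t1))
d = sqrt(4^2 + 5^2 - 2*4*5*cos(195-0)) = 8.924

8.924


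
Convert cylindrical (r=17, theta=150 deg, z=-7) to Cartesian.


x = 17 * cos(150) = -14.7224
y = 17 * sin(150) = 8.5
z = -7

(-14.7224, 8.5, -7)


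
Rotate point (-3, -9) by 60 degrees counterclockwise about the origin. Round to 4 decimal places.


x' = -3*cos(60) - -9*sin(60) = 6.2942
y' = -3*sin(60) + -9*cos(60) = -7.0981

(6.2942, -7.0981)


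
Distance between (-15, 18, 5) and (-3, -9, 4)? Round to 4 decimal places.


d = sqrt((-3--15)^2 + (-9-18)^2 + (4-5)^2) = 29.5635

29.5635


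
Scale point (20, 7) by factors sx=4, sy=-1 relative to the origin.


Scaling: (x*sx, y*sy) = (20*4, 7*-1) = (80, -7)

(80, -7)


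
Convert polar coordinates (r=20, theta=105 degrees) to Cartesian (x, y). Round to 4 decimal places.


x = 20 * cos(105) = -5.1764
y = 20 * sin(105) = 19.3185

(-5.1764, 19.3185)


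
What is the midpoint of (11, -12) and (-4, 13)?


Midpoint = ((11+-4)/2, (-12+13)/2) = (3.5, 0.5)

(3.5, 0.5)


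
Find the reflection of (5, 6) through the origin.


Reflection through origin: (x, y) -> (-x, -y)
(5, 6) -> (-5, -6)

(-5, -6)


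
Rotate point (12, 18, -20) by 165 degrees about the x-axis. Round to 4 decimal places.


x' = 12
y' = 18*cos(165) - -20*sin(165) = -12.2103
z' = 18*sin(165) + -20*cos(165) = 23.9773

(12, -12.2103, 23.9773)


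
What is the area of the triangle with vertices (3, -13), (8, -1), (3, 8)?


Area = |x1(y2-y3) + x2(y3-y1) + x3(y1-y2)| / 2
= |3*(-1-8) + 8*(8--13) + 3*(-13--1)| / 2
= 52.5

52.5


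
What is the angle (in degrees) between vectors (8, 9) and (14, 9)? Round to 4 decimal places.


dot = 8*14 + 9*9 = 193
|u| = 12.0416, |v| = 16.6433
cos(angle) = 0.963
angle = 15.6312 degrees

15.6312 degrees


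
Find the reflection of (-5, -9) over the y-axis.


Reflection across y-axis: (x, y) -> (-x, y)
(-5, -9) -> (5, -9)

(5, -9)


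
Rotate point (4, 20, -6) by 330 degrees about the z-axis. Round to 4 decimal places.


x' = 4*cos(330) - 20*sin(330) = 13.4641
y' = 4*sin(330) + 20*cos(330) = 15.3205
z' = -6

(13.4641, 15.3205, -6)


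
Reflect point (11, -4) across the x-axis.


Reflection across x-axis: (x, y) -> (x, -y)
(11, -4) -> (11, 4)

(11, 4)


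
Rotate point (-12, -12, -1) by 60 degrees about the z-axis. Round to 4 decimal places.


x' = -12*cos(60) - -12*sin(60) = 4.3923
y' = -12*sin(60) + -12*cos(60) = -16.3923
z' = -1

(4.3923, -16.3923, -1)


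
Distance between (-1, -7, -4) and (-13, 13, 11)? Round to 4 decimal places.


d = sqrt((-13--1)^2 + (13--7)^2 + (11--4)^2) = 27.7308

27.7308


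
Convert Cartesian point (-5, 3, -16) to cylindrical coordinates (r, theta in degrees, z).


r = sqrt((-5)^2 + 3^2) = 5.831
theta = atan2(3, -5) = 149.0362 deg
z = -16

r = 5.831, theta = 149.0362 deg, z = -16


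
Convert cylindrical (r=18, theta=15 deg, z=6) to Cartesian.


x = 18 * cos(15) = 17.3867
y = 18 * sin(15) = 4.6587
z = 6

(17.3867, 4.6587, 6)


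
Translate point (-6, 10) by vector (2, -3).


Translation: (x+dx, y+dy) = (-6+2, 10+-3) = (-4, 7)

(-4, 7)


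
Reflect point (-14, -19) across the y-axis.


Reflection across y-axis: (x, y) -> (-x, y)
(-14, -19) -> (14, -19)

(14, -19)


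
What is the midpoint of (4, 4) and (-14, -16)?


Midpoint = ((4+-14)/2, (4+-16)/2) = (-5, -6)

(-5, -6)


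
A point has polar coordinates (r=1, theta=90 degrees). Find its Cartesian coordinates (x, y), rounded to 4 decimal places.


x = 1 * cos(90) = 0
y = 1 * sin(90) = 1

(0, 1)


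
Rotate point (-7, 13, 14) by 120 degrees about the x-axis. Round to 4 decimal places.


x' = -7
y' = 13*cos(120) - 14*sin(120) = -18.6244
z' = 13*sin(120) + 14*cos(120) = 4.2583

(-7, -18.6244, 4.2583)


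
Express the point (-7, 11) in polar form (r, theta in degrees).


r = sqrt((-7)^2 + 11^2) = 13.0384
theta = atan2(11, -7) = 122.4712 degrees

r = 13.0384, theta = 122.4712 degrees


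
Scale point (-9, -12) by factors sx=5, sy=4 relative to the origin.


Scaling: (x*sx, y*sy) = (-9*5, -12*4) = (-45, -48)

(-45, -48)


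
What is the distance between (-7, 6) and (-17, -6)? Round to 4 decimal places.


d = sqrt((-17--7)^2 + (-6-6)^2) = 15.6205

15.6205


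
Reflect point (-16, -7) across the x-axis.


Reflection across x-axis: (x, y) -> (x, -y)
(-16, -7) -> (-16, 7)

(-16, 7)


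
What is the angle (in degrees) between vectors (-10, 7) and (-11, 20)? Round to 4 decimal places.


dot = -10*-11 + 7*20 = 250
|u| = 12.2066, |v| = 22.8254
cos(angle) = 0.8973
angle = 26.1972 degrees

26.1972 degrees


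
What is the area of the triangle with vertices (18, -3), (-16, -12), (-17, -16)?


Area = |x1(y2-y3) + x2(y3-y1) + x3(y1-y2)| / 2
= |18*(-12--16) + -16*(-16--3) + -17*(-3--12)| / 2
= 63.5

63.5


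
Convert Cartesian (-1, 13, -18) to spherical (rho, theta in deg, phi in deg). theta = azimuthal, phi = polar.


rho = sqrt((-1)^2 + 13^2 + (-18)^2) = 22.2261
theta = atan2(13, -1) = 94.3987 deg
phi = acos(-18/22.2261) = 144.0821 deg

rho = 22.2261, theta = 94.3987 deg, phi = 144.0821 deg


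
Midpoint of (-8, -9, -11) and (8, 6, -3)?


Midpoint = ((-8+8)/2, (-9+6)/2, (-11+-3)/2) = (0, -1.5, -7)

(0, -1.5, -7)


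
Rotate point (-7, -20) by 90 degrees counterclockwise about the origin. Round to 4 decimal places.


x' = -7*cos(90) - -20*sin(90) = 20
y' = -7*sin(90) + -20*cos(90) = -7

(20, -7)


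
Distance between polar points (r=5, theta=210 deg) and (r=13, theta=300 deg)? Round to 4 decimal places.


d = sqrt(r1^2 + r2^2 - 2*r1*r2*cos(t2-t1))
d = sqrt(5^2 + 13^2 - 2*5*13*cos(300-210)) = 13.9284

13.9284


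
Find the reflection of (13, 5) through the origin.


Reflection through origin: (x, y) -> (-x, -y)
(13, 5) -> (-13, -5)

(-13, -5)


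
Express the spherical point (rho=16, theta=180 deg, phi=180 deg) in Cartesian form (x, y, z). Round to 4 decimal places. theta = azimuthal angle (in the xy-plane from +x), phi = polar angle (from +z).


x = 16 * sin(180) * cos(180) = 0
y = 16 * sin(180) * sin(180) = 0
z = 16 * cos(180) = -16

(0, 0, -16)


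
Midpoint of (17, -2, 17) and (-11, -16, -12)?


Midpoint = ((17+-11)/2, (-2+-16)/2, (17+-12)/2) = (3, -9, 2.5)

(3, -9, 2.5)


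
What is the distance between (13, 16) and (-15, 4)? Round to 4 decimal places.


d = sqrt((-15-13)^2 + (4-16)^2) = 30.4631

30.4631


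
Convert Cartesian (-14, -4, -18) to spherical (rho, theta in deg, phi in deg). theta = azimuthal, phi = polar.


rho = sqrt((-14)^2 + (-4)^2 + (-18)^2) = 23.1517
theta = atan2(-4, -14) = 195.9454 deg
phi = acos(-18/23.1517) = 141.0306 deg

rho = 23.1517, theta = 195.9454 deg, phi = 141.0306 deg


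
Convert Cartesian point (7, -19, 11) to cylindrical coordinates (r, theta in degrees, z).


r = sqrt(7^2 + (-19)^2) = 20.2485
theta = atan2(-19, 7) = 290.2249 deg
z = 11

r = 20.2485, theta = 290.2249 deg, z = 11


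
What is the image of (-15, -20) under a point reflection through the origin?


Reflection through origin: (x, y) -> (-x, -y)
(-15, -20) -> (15, 20)

(15, 20)


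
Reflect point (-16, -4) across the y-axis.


Reflection across y-axis: (x, y) -> (-x, y)
(-16, -4) -> (16, -4)

(16, -4)


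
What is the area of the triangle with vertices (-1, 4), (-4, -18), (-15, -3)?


Area = |x1(y2-y3) + x2(y3-y1) + x3(y1-y2)| / 2
= |-1*(-18--3) + -4*(-3-4) + -15*(4--18)| / 2
= 143.5

143.5


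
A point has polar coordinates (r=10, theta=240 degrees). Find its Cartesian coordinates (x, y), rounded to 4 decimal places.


x = 10 * cos(240) = -5
y = 10 * sin(240) = -8.6603

(-5, -8.6603)


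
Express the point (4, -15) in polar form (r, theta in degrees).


r = sqrt(4^2 + (-15)^2) = 15.5242
theta = atan2(-15, 4) = 284.9314 degrees

r = 15.5242, theta = 284.9314 degrees


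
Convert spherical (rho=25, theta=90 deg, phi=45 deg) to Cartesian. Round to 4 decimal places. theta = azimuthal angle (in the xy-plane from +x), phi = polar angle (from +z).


x = 25 * sin(45) * cos(90) = 0
y = 25 * sin(45) * sin(90) = 17.6777
z = 25 * cos(45) = 17.6777

(0, 17.6777, 17.6777)


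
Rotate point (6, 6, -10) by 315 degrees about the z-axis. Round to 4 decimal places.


x' = 6*cos(315) - 6*sin(315) = 8.4853
y' = 6*sin(315) + 6*cos(315) = 0
z' = -10

(8.4853, 0, -10)


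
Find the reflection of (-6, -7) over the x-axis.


Reflection across x-axis: (x, y) -> (x, -y)
(-6, -7) -> (-6, 7)

(-6, 7)


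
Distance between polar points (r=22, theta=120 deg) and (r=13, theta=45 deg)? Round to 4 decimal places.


d = sqrt(r1^2 + r2^2 - 2*r1*r2*cos(t2-t1))
d = sqrt(22^2 + 13^2 - 2*22*13*cos(45-120)) = 22.4712

22.4712


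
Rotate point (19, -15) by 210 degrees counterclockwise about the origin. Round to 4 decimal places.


x' = 19*cos(210) - -15*sin(210) = -23.9545
y' = 19*sin(210) + -15*cos(210) = 3.4904

(-23.9545, 3.4904)


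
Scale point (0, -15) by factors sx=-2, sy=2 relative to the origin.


Scaling: (x*sx, y*sy) = (0*-2, -15*2) = (0, -30)

(0, -30)


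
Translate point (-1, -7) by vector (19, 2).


Translation: (x+dx, y+dy) = (-1+19, -7+2) = (18, -5)

(18, -5)


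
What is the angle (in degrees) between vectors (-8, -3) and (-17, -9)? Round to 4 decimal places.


dot = -8*-17 + -3*-9 = 163
|u| = 8.544, |v| = 19.2354
cos(angle) = 0.9918
angle = 7.3412 degrees

7.3412 degrees


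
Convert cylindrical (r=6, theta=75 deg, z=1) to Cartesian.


x = 6 * cos(75) = 1.5529
y = 6 * sin(75) = 5.7956
z = 1

(1.5529, 5.7956, 1)


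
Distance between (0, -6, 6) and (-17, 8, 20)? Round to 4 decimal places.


d = sqrt((-17-0)^2 + (8--6)^2 + (20-6)^2) = 26.096

26.096


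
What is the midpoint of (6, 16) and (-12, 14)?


Midpoint = ((6+-12)/2, (16+14)/2) = (-3, 15)

(-3, 15)


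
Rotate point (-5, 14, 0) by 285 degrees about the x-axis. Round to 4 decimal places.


x' = -5
y' = 14*cos(285) - 0*sin(285) = 3.6235
z' = 14*sin(285) + 0*cos(285) = -13.523

(-5, 3.6235, -13.523)


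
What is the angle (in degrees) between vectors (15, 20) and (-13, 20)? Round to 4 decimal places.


dot = 15*-13 + 20*20 = 205
|u| = 25, |v| = 23.8537
cos(angle) = 0.3438
angle = 69.8938 degrees

69.8938 degrees


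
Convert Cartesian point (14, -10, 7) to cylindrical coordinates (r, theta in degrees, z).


r = sqrt(14^2 + (-10)^2) = 17.2047
theta = atan2(-10, 14) = 324.4623 deg
z = 7

r = 17.2047, theta = 324.4623 deg, z = 7


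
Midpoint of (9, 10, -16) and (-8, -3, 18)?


Midpoint = ((9+-8)/2, (10+-3)/2, (-16+18)/2) = (0.5, 3.5, 1)

(0.5, 3.5, 1)


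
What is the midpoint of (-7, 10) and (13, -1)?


Midpoint = ((-7+13)/2, (10+-1)/2) = (3, 4.5)

(3, 4.5)


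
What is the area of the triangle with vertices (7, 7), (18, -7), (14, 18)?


Area = |x1(y2-y3) + x2(y3-y1) + x3(y1-y2)| / 2
= |7*(-7-18) + 18*(18-7) + 14*(7--7)| / 2
= 109.5

109.5


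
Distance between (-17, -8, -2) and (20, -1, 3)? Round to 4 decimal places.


d = sqrt((20--17)^2 + (-1--8)^2 + (3--2)^2) = 37.9868

37.9868


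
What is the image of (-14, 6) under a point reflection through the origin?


Reflection through origin: (x, y) -> (-x, -y)
(-14, 6) -> (14, -6)

(14, -6)


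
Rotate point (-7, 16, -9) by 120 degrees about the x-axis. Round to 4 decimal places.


x' = -7
y' = 16*cos(120) - -9*sin(120) = -0.2058
z' = 16*sin(120) + -9*cos(120) = 18.3564

(-7, -0.2058, 18.3564)


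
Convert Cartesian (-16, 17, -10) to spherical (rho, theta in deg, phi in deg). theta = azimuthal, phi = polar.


rho = sqrt((-16)^2 + 17^2 + (-10)^2) = 25.3969
theta = atan2(17, -16) = 133.2643 deg
phi = acos(-10/25.3969) = 113.188 deg

rho = 25.3969, theta = 133.2643 deg, phi = 113.188 deg


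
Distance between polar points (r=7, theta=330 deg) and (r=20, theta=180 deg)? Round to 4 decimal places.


d = sqrt(r1^2 + r2^2 - 2*r1*r2*cos(t2-t1))
d = sqrt(7^2 + 20^2 - 2*7*20*cos(180-330)) = 26.2961

26.2961


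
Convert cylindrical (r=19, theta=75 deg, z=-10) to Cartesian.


x = 19 * cos(75) = 4.9176
y = 19 * sin(75) = 18.3526
z = -10

(4.9176, 18.3526, -10)


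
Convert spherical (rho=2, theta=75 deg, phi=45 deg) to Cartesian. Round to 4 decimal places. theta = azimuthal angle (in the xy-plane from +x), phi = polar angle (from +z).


x = 2 * sin(45) * cos(75) = 0.366
y = 2 * sin(45) * sin(75) = 1.366
z = 2 * cos(45) = 1.4142

(0.366, 1.366, 1.4142)


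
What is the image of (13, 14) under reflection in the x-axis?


Reflection across x-axis: (x, y) -> (x, -y)
(13, 14) -> (13, -14)

(13, -14)


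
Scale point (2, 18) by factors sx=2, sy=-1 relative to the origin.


Scaling: (x*sx, y*sy) = (2*2, 18*-1) = (4, -18)

(4, -18)


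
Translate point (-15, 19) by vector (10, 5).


Translation: (x+dx, y+dy) = (-15+10, 19+5) = (-5, 24)

(-5, 24)


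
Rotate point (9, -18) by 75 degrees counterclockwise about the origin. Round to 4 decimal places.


x' = 9*cos(75) - -18*sin(75) = 19.716
y' = 9*sin(75) + -18*cos(75) = 4.0346

(19.716, 4.0346)


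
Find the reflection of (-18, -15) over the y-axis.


Reflection across y-axis: (x, y) -> (-x, y)
(-18, -15) -> (18, -15)

(18, -15)


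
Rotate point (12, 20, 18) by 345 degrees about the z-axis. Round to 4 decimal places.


x' = 12*cos(345) - 20*sin(345) = 16.7675
y' = 12*sin(345) + 20*cos(345) = 16.2127
z' = 18

(16.7675, 16.2127, 18)


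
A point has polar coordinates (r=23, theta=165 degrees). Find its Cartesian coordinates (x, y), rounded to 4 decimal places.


x = 23 * cos(165) = -22.2163
y = 23 * sin(165) = 5.9528

(-22.2163, 5.9528)


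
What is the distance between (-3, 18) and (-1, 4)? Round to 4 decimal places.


d = sqrt((-1--3)^2 + (4-18)^2) = 14.1421

14.1421


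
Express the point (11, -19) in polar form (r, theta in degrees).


r = sqrt(11^2 + (-19)^2) = 21.9545
theta = atan2(-19, 11) = 300.0686 degrees

r = 21.9545, theta = 300.0686 degrees


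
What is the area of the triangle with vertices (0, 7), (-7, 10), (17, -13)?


Area = |x1(y2-y3) + x2(y3-y1) + x3(y1-y2)| / 2
= |0*(10--13) + -7*(-13-7) + 17*(7-10)| / 2
= 44.5

44.5


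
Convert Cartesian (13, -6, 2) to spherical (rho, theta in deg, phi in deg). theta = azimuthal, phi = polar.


rho = sqrt(13^2 + (-6)^2 + 2^2) = 14.4568
theta = atan2(-6, 13) = 335.2249 deg
phi = acos(2/14.4568) = 82.048 deg

rho = 14.4568, theta = 335.2249 deg, phi = 82.048 deg


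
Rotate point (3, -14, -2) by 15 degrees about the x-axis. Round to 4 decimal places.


x' = 3
y' = -14*cos(15) - -2*sin(15) = -13.0053
z' = -14*sin(15) + -2*cos(15) = -5.5553

(3, -13.0053, -5.5553)


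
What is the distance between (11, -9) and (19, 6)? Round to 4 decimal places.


d = sqrt((19-11)^2 + (6--9)^2) = 17

17


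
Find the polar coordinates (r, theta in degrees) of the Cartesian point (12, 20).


r = sqrt(12^2 + 20^2) = 23.3238
theta = atan2(20, 12) = 59.0362 degrees

r = 23.3238, theta = 59.0362 degrees


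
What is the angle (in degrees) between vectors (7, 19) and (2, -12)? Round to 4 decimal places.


dot = 7*2 + 19*-12 = -214
|u| = 20.2485, |v| = 12.1655
cos(angle) = -0.8687
angle = 150.3128 degrees

150.3128 degrees


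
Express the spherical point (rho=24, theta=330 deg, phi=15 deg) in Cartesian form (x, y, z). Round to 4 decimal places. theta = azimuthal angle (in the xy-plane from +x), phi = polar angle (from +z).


x = 24 * sin(15) * cos(330) = 5.3795
y = 24 * sin(15) * sin(330) = -3.1058
z = 24 * cos(15) = 23.1822

(5.3795, -3.1058, 23.1822)


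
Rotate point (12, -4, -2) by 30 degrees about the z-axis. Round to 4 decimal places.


x' = 12*cos(30) - -4*sin(30) = 12.3923
y' = 12*sin(30) + -4*cos(30) = 2.5359
z' = -2

(12.3923, 2.5359, -2)


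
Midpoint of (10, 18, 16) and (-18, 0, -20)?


Midpoint = ((10+-18)/2, (18+0)/2, (16+-20)/2) = (-4, 9, -2)

(-4, 9, -2)


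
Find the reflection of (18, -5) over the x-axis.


Reflection across x-axis: (x, y) -> (x, -y)
(18, -5) -> (18, 5)

(18, 5)


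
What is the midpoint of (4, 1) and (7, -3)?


Midpoint = ((4+7)/2, (1+-3)/2) = (5.5, -1)

(5.5, -1)


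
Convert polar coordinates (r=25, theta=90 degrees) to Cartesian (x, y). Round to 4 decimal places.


x = 25 * cos(90) = 0
y = 25 * sin(90) = 25

(0, 25)


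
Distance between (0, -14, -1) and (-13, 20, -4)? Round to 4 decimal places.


d = sqrt((-13-0)^2 + (20--14)^2 + (-4--1)^2) = 36.524

36.524


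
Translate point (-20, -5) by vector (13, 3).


Translation: (x+dx, y+dy) = (-20+13, -5+3) = (-7, -2)

(-7, -2)


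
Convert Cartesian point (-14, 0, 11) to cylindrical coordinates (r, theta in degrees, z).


r = sqrt((-14)^2 + 0^2) = 14
theta = atan2(0, -14) = 180 deg
z = 11

r = 14, theta = 180 deg, z = 11


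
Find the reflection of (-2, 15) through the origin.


Reflection through origin: (x, y) -> (-x, -y)
(-2, 15) -> (2, -15)

(2, -15)


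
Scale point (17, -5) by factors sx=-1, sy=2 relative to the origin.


Scaling: (x*sx, y*sy) = (17*-1, -5*2) = (-17, -10)

(-17, -10)


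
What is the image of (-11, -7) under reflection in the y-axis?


Reflection across y-axis: (x, y) -> (-x, y)
(-11, -7) -> (11, -7)

(11, -7)


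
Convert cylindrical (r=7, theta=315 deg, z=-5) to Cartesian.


x = 7 * cos(315) = 4.9497
y = 7 * sin(315) = -4.9497
z = -5

(4.9497, -4.9497, -5)


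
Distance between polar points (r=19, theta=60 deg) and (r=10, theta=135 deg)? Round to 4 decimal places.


d = sqrt(r1^2 + r2^2 - 2*r1*r2*cos(t2-t1))
d = sqrt(19^2 + 10^2 - 2*19*10*cos(135-60)) = 19.0433

19.0433


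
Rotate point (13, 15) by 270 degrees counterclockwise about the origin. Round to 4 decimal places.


x' = 13*cos(270) - 15*sin(270) = 15
y' = 13*sin(270) + 15*cos(270) = -13

(15, -13)


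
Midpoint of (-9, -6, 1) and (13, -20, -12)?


Midpoint = ((-9+13)/2, (-6+-20)/2, (1+-12)/2) = (2, -13, -5.5)

(2, -13, -5.5)


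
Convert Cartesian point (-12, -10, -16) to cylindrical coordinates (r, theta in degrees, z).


r = sqrt((-12)^2 + (-10)^2) = 15.6205
theta = atan2(-10, -12) = 219.8056 deg
z = -16

r = 15.6205, theta = 219.8056 deg, z = -16


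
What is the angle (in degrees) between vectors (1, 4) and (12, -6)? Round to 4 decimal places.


dot = 1*12 + 4*-6 = -12
|u| = 4.1231, |v| = 13.4164
cos(angle) = -0.2169
angle = 102.5288 degrees

102.5288 degrees


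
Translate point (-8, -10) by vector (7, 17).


Translation: (x+dx, y+dy) = (-8+7, -10+17) = (-1, 7)

(-1, 7)


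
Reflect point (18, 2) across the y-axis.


Reflection across y-axis: (x, y) -> (-x, y)
(18, 2) -> (-18, 2)

(-18, 2)


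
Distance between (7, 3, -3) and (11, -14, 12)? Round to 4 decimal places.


d = sqrt((11-7)^2 + (-14-3)^2 + (12--3)^2) = 23.0217

23.0217


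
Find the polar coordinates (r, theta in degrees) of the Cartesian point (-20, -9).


r = sqrt((-20)^2 + (-9)^2) = 21.9317
theta = atan2(-9, -20) = 204.2277 degrees

r = 21.9317, theta = 204.2277 degrees


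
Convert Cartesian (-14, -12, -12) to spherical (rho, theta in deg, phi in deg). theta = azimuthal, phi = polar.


rho = sqrt((-14)^2 + (-12)^2 + (-12)^2) = 22
theta = atan2(-12, -14) = 220.6013 deg
phi = acos(-12/22) = 123.0557 deg

rho = 22, theta = 220.6013 deg, phi = 123.0557 deg


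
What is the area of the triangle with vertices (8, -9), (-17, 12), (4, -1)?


Area = |x1(y2-y3) + x2(y3-y1) + x3(y1-y2)| / 2
= |8*(12--1) + -17*(-1--9) + 4*(-9-12)| / 2
= 58

58


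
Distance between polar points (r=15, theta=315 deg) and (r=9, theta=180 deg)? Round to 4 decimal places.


d = sqrt(r1^2 + r2^2 - 2*r1*r2*cos(t2-t1))
d = sqrt(15^2 + 9^2 - 2*15*9*cos(180-315)) = 22.2917

22.2917


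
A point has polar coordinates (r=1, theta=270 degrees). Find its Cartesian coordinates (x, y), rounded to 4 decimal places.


x = 1 * cos(270) = 0
y = 1 * sin(270) = -1

(0, -1)


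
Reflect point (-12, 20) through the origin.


Reflection through origin: (x, y) -> (-x, -y)
(-12, 20) -> (12, -20)

(12, -20)


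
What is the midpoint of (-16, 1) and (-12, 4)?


Midpoint = ((-16+-12)/2, (1+4)/2) = (-14, 2.5)

(-14, 2.5)


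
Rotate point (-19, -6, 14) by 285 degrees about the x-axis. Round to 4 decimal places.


x' = -19
y' = -6*cos(285) - 14*sin(285) = 11.97
z' = -6*sin(285) + 14*cos(285) = 9.419

(-19, 11.97, 9.419)


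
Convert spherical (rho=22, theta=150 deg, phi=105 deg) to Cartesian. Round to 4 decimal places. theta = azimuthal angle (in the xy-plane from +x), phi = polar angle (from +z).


x = 22 * sin(105) * cos(150) = -18.4034
y = 22 * sin(105) * sin(150) = 10.6252
z = 22 * cos(105) = -5.694

(-18.4034, 10.6252, -5.694)


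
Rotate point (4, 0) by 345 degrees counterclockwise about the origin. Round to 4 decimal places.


x' = 4*cos(345) - 0*sin(345) = 3.8637
y' = 4*sin(345) + 0*cos(345) = -1.0353

(3.8637, -1.0353)


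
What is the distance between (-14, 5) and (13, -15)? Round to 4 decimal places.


d = sqrt((13--14)^2 + (-15-5)^2) = 33.6006

33.6006


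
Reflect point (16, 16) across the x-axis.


Reflection across x-axis: (x, y) -> (x, -y)
(16, 16) -> (16, -16)

(16, -16)


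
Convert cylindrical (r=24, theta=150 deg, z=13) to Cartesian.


x = 24 * cos(150) = -20.7846
y = 24 * sin(150) = 12
z = 13

(-20.7846, 12, 13)


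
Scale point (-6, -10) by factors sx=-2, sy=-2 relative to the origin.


Scaling: (x*sx, y*sy) = (-6*-2, -10*-2) = (12, 20)

(12, 20)


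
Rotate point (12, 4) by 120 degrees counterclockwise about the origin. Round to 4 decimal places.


x' = 12*cos(120) - 4*sin(120) = -9.4641
y' = 12*sin(120) + 4*cos(120) = 8.3923

(-9.4641, 8.3923)


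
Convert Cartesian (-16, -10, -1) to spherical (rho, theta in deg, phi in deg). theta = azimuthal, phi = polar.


rho = sqrt((-16)^2 + (-10)^2 + (-1)^2) = 18.8944
theta = atan2(-10, -16) = 212.0054 deg
phi = acos(-1/18.8944) = 93.0338 deg

rho = 18.8944, theta = 212.0054 deg, phi = 93.0338 deg


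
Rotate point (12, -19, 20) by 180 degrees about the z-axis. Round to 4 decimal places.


x' = 12*cos(180) - -19*sin(180) = -12
y' = 12*sin(180) + -19*cos(180) = 19
z' = 20

(-12, 19, 20)


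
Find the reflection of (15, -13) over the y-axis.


Reflection across y-axis: (x, y) -> (-x, y)
(15, -13) -> (-15, -13)

(-15, -13)


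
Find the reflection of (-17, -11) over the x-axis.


Reflection across x-axis: (x, y) -> (x, -y)
(-17, -11) -> (-17, 11)

(-17, 11)


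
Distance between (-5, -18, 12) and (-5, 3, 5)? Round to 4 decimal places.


d = sqrt((-5--5)^2 + (3--18)^2 + (5-12)^2) = 22.1359

22.1359


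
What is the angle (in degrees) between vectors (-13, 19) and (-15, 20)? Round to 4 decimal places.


dot = -13*-15 + 19*20 = 575
|u| = 23.0217, |v| = 25
cos(angle) = 0.9991
angle = 2.4896 degrees

2.4896 degrees


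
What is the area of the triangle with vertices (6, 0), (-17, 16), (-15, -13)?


Area = |x1(y2-y3) + x2(y3-y1) + x3(y1-y2)| / 2
= |6*(16--13) + -17*(-13-0) + -15*(0-16)| / 2
= 317.5

317.5


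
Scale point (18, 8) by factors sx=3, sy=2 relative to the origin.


Scaling: (x*sx, y*sy) = (18*3, 8*2) = (54, 16)

(54, 16)


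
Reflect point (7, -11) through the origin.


Reflection through origin: (x, y) -> (-x, -y)
(7, -11) -> (-7, 11)

(-7, 11)


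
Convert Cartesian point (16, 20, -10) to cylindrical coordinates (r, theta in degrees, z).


r = sqrt(16^2 + 20^2) = 25.6125
theta = atan2(20, 16) = 51.3402 deg
z = -10

r = 25.6125, theta = 51.3402 deg, z = -10


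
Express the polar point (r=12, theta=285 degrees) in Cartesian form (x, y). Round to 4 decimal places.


x = 12 * cos(285) = 3.1058
y = 12 * sin(285) = -11.5911

(3.1058, -11.5911)


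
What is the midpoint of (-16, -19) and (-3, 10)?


Midpoint = ((-16+-3)/2, (-19+10)/2) = (-9.5, -4.5)

(-9.5, -4.5)


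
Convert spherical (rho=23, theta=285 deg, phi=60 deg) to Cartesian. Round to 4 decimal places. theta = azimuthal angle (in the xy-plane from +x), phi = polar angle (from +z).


x = 23 * sin(60) * cos(285) = 5.1553
y = 23 * sin(60) * sin(285) = -19.2399
z = 23 * cos(60) = 11.5

(5.1553, -19.2399, 11.5)


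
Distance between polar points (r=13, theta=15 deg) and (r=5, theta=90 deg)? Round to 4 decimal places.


d = sqrt(r1^2 + r2^2 - 2*r1*r2*cos(t2-t1))
d = sqrt(13^2 + 5^2 - 2*13*5*cos(90-15)) = 12.6631

12.6631


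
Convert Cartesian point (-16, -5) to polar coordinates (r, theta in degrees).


r = sqrt((-16)^2 + (-5)^2) = 16.7631
theta = atan2(-5, -16) = 197.354 degrees

r = 16.7631, theta = 197.354 degrees


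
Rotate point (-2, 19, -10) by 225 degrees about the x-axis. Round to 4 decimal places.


x' = -2
y' = 19*cos(225) - -10*sin(225) = -20.5061
z' = 19*sin(225) + -10*cos(225) = -6.364

(-2, -20.5061, -6.364)


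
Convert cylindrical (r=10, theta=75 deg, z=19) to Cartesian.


x = 10 * cos(75) = 2.5882
y = 10 * sin(75) = 9.6593
z = 19

(2.5882, 9.6593, 19)


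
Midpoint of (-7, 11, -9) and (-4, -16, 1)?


Midpoint = ((-7+-4)/2, (11+-16)/2, (-9+1)/2) = (-5.5, -2.5, -4)

(-5.5, -2.5, -4)


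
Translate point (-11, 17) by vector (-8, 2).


Translation: (x+dx, y+dy) = (-11+-8, 17+2) = (-19, 19)

(-19, 19)


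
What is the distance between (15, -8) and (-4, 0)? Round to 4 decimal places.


d = sqrt((-4-15)^2 + (0--8)^2) = 20.6155

20.6155


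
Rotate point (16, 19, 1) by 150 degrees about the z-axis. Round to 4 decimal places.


x' = 16*cos(150) - 19*sin(150) = -23.3564
y' = 16*sin(150) + 19*cos(150) = -8.4545
z' = 1

(-23.3564, -8.4545, 1)


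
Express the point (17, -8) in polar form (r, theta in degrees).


r = sqrt(17^2 + (-8)^2) = 18.7883
theta = atan2(-8, 17) = 334.7989 degrees

r = 18.7883, theta = 334.7989 degrees


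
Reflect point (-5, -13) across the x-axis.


Reflection across x-axis: (x, y) -> (x, -y)
(-5, -13) -> (-5, 13)

(-5, 13)


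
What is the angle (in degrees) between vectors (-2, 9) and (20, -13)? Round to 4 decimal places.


dot = -2*20 + 9*-13 = -157
|u| = 9.2195, |v| = 23.8537
cos(angle) = -0.7139
angle = 135.5527 degrees

135.5527 degrees


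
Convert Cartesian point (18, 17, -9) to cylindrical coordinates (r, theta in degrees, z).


r = sqrt(18^2 + 17^2) = 24.7588
theta = atan2(17, 18) = 43.3634 deg
z = -9

r = 24.7588, theta = 43.3634 deg, z = -9


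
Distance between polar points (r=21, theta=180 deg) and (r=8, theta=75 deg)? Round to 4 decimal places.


d = sqrt(r1^2 + r2^2 - 2*r1*r2*cos(t2-t1))
d = sqrt(21^2 + 8^2 - 2*21*8*cos(75-180)) = 24.3303

24.3303


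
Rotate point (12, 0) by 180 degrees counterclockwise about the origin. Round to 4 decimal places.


x' = 12*cos(180) - 0*sin(180) = -12
y' = 12*sin(180) + 0*cos(180) = 0

(-12, 0)


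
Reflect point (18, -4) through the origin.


Reflection through origin: (x, y) -> (-x, -y)
(18, -4) -> (-18, 4)

(-18, 4)


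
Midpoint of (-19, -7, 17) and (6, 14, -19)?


Midpoint = ((-19+6)/2, (-7+14)/2, (17+-19)/2) = (-6.5, 3.5, -1)

(-6.5, 3.5, -1)


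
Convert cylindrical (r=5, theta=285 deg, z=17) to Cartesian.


x = 5 * cos(285) = 1.2941
y = 5 * sin(285) = -4.8296
z = 17

(1.2941, -4.8296, 17)


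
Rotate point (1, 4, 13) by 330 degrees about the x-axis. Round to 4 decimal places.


x' = 1
y' = 4*cos(330) - 13*sin(330) = 9.9641
z' = 4*sin(330) + 13*cos(330) = 9.2583

(1, 9.9641, 9.2583)


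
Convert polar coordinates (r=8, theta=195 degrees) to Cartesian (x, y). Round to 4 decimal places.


x = 8 * cos(195) = -7.7274
y = 8 * sin(195) = -2.0706

(-7.7274, -2.0706)


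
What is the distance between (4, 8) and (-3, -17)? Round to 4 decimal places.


d = sqrt((-3-4)^2 + (-17-8)^2) = 25.9615

25.9615


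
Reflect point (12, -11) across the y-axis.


Reflection across y-axis: (x, y) -> (-x, y)
(12, -11) -> (-12, -11)

(-12, -11)


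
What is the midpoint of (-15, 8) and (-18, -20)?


Midpoint = ((-15+-18)/2, (8+-20)/2) = (-16.5, -6)

(-16.5, -6)


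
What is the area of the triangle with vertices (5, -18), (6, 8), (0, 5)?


Area = |x1(y2-y3) + x2(y3-y1) + x3(y1-y2)| / 2
= |5*(8-5) + 6*(5--18) + 0*(-18-8)| / 2
= 76.5

76.5


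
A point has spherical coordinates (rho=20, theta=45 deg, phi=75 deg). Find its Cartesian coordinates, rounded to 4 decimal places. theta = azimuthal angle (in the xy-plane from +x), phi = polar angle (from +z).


x = 20 * sin(75) * cos(45) = 13.6603
y = 20 * sin(75) * sin(45) = 13.6603
z = 20 * cos(75) = 5.1764

(13.6603, 13.6603, 5.1764)


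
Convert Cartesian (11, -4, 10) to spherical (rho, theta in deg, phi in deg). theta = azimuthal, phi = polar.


rho = sqrt(11^2 + (-4)^2 + 10^2) = 15.3948
theta = atan2(-4, 11) = 340.0169 deg
phi = acos(10/15.3948) = 49.4908 deg

rho = 15.3948, theta = 340.0169 deg, phi = 49.4908 deg


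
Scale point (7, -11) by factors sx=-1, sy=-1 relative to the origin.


Scaling: (x*sx, y*sy) = (7*-1, -11*-1) = (-7, 11)

(-7, 11)


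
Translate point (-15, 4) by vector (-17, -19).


Translation: (x+dx, y+dy) = (-15+-17, 4+-19) = (-32, -15)

(-32, -15)


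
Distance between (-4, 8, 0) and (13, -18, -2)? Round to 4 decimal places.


d = sqrt((13--4)^2 + (-18-8)^2 + (-2-0)^2) = 31.1288

31.1288


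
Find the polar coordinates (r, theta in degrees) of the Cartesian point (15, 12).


r = sqrt(15^2 + 12^2) = 19.2094
theta = atan2(12, 15) = 38.6598 degrees

r = 19.2094, theta = 38.6598 degrees


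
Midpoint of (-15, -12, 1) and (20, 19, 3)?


Midpoint = ((-15+20)/2, (-12+19)/2, (1+3)/2) = (2.5, 3.5, 2)

(2.5, 3.5, 2)


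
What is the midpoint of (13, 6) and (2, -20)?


Midpoint = ((13+2)/2, (6+-20)/2) = (7.5, -7)

(7.5, -7)


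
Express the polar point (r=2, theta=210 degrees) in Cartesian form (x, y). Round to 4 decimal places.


x = 2 * cos(210) = -1.7321
y = 2 * sin(210) = -1

(-1.7321, -1)


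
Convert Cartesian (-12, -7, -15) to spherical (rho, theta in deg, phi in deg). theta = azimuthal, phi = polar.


rho = sqrt((-12)^2 + (-7)^2 + (-15)^2) = 20.445
theta = atan2(-7, -12) = 210.2564 deg
phi = acos(-15/20.445) = 137.1953 deg

rho = 20.445, theta = 210.2564 deg, phi = 137.1953 deg


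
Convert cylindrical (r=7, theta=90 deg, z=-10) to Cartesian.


x = 7 * cos(90) = 0
y = 7 * sin(90) = 7
z = -10

(0, 7, -10)


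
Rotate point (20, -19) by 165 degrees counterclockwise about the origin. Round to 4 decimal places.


x' = 20*cos(165) - -19*sin(165) = -14.401
y' = 20*sin(165) + -19*cos(165) = 23.529

(-14.401, 23.529)


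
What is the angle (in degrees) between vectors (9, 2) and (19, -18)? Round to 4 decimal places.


dot = 9*19 + 2*-18 = 135
|u| = 9.2195, |v| = 26.1725
cos(angle) = 0.5595
angle = 55.9807 degrees

55.9807 degrees


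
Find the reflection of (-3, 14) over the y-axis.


Reflection across y-axis: (x, y) -> (-x, y)
(-3, 14) -> (3, 14)

(3, 14)


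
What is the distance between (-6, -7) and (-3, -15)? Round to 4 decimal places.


d = sqrt((-3--6)^2 + (-15--7)^2) = 8.544

8.544


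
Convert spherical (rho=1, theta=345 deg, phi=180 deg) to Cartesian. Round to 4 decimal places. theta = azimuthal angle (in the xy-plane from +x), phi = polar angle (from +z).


x = 1 * sin(180) * cos(345) = 0
y = 1 * sin(180) * sin(345) = 0
z = 1 * cos(180) = -1

(0, 0, -1)


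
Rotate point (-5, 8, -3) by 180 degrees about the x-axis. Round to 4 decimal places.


x' = -5
y' = 8*cos(180) - -3*sin(180) = -8
z' = 8*sin(180) + -3*cos(180) = 3

(-5, -8, 3)


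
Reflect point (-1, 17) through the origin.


Reflection through origin: (x, y) -> (-x, -y)
(-1, 17) -> (1, -17)

(1, -17)


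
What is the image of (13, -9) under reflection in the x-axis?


Reflection across x-axis: (x, y) -> (x, -y)
(13, -9) -> (13, 9)

(13, 9)


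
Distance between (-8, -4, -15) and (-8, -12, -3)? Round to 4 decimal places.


d = sqrt((-8--8)^2 + (-12--4)^2 + (-3--15)^2) = 14.4222

14.4222


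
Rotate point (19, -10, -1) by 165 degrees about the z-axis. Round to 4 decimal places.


x' = 19*cos(165) - -10*sin(165) = -15.7644
y' = 19*sin(165) + -10*cos(165) = 14.5768
z' = -1

(-15.7644, 14.5768, -1)
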